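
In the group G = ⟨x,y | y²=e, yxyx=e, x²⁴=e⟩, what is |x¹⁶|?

Compute successive powers until reaching e:
  (x¹⁶)¹ = x¹⁶, (x¹⁶)² = x⁸, (x¹⁶)³ = e.
The smallest positive k with (x¹⁶)ᵏ = e is 3.

Answer: 3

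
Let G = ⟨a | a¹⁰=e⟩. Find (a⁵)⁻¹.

The order of (a⁵) is 2 (smallest k with (a⁵)ᵏ = e), so (a⁵)⁻¹ = (a⁵)¹ = a⁵.
Check: (a⁵) · (a⁵) → (a⁵) · a⁵ = e, giving e as required.

Answer: a⁵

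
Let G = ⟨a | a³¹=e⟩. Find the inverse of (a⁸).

The order of (a⁸) is 31 (smallest k with (a⁸)ᵏ = e), so (a⁸)⁻¹ = (a⁸)³⁰ = a²³.
Check: (a⁸) · (a²³) → (a⁸) · a²³ = e, giving e as required.

Answer: a²³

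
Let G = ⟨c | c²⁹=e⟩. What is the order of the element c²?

Compute successive powers until reaching e:
  (c²)¹ = c², (c²)² = c⁴, (c²)³ = c⁶, (c²)⁴ = c⁸, (c²)⁵ = c¹⁰, (c²)⁶ = c¹², (c²)⁷ = c¹⁴, (c²)⁸ = c¹⁶, (c²)⁹ = c¹⁸, (c²)¹⁰ = c²⁰, (c²)¹¹ = c²², (c²)¹² = c²⁴, (c²)¹³ = c²⁶, (c²)¹⁴ = c²⁸, (c²)¹⁵ = c, (c²)¹⁶ = c³, (c²)¹⁷ = c⁵, (c²)¹⁸ = c⁷, (c²)¹⁹ = c⁹, (c²)²⁰ = c¹¹, (c²)²¹ = c¹³, (c²)²² = c¹⁵, (c²)²³ = c¹⁷, (c²)²⁴ = c¹⁹, (c²)²⁵ = c²¹, (c²)²⁶ = c²³, (c²)²⁷ = c²⁵, (c²)²⁸ = c²⁷, (c²)²⁹ = e.
The smallest positive k with (c²)ᵏ = e is 29.

Answer: 29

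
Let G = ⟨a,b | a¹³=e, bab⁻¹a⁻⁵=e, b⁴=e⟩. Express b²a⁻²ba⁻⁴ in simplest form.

Multiply left to right, reducing at each step:
  (b²) · a⁻² = a²b²
  (a²b²) · b = a²b³
  (a²b³) · a⁻⁴ = a⁹b³

Answer: a⁹b³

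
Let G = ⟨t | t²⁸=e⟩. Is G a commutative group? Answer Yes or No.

G has a single generator, so G is cyclic and hence abelian.

Answer: Yes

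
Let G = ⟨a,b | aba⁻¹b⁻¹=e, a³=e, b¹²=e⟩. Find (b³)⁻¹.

The order of (b³) is 4 (smallest k with (b³)ᵏ = e), so (b³)⁻¹ = (b³)³ = b⁹.
Check: (b³) · (b⁹) → (b³) · b⁹ = e, giving e as required.

Answer: b⁹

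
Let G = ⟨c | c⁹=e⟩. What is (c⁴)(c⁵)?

Compute (c⁴) · (c⁵) by multiplying left to right and reducing via the relations at each step:
  (c⁴) · c⁵ = e

Answer: e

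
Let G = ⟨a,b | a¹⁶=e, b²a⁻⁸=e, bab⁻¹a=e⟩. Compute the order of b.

Compute successive powers until reaching e:
  b¹ = b, b² = a⁸, b³ = b⁻¹, b⁴ = e.
The smallest positive k with bᵏ = e is 4.

Answer: 4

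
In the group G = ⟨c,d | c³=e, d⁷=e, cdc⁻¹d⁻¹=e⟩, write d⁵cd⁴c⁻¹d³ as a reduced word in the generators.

Multiply left to right, reducing at each step:
  (d⁵) · c = cd⁵
  (cd⁵) · d⁴ = cd²
  (cd²) · c⁻¹ = d²
  (d²) · d³ = d⁵

Answer: d⁵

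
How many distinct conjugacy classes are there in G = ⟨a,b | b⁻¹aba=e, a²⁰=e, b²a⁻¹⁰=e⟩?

The conjugacy classes (representative and size) are:
  [e] (size 1), [a] (size 2), [a²] (size 2), [a³] (size 2), [a⁴] (size 2), [a⁵] (size 2), [a¹⁴] (size 2), [a⁷] (size 2), [a⁸] (size 2), [a¹¹] (size 2), [a¹⁰] (size 1), [a²b⁻¹] (size 10), [a⁹b] (size 10).
Class equation: 1 + 2 + 2 + 2 + 2 + 2 + 2 + 2 + 2 + 2 + 1 + 10 + 10 = 40 = |G|. So G has 13 conjugacy classes.

Answer: 13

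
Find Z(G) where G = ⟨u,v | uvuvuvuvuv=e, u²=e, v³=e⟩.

An element z ∈ Z(G) iff z commutes with every generator.
For example e is central: e·u = u = u·e; e·v = v = v·e.
Whereas u ∉ Z(G) since u·v = uv ≠ vu = v·u.
Checking each of the 60 elements this way gives Z(G) = {e}, of order 1.

Answer: {e}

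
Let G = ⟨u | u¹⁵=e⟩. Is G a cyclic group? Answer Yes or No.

|G| = 15. The element u has order 15 (its powers give 15 distinct elements), so ⟨u⟩ = G and G is cyclic.

Answer: Yes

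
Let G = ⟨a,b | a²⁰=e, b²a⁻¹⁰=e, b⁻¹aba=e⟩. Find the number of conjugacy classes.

The conjugacy classes (representative and size) are:
  [e] (size 1), [a] (size 2), [a²] (size 2), [a³] (size 2), [a⁴] (size 2), [a⁵] (size 2), [a¹⁴] (size 2), [a⁷] (size 2), [a⁸] (size 2), [a¹¹] (size 2), [a¹⁰] (size 1), [a²b⁻¹] (size 10), [a⁹b] (size 10).
Class equation: 1 + 2 + 2 + 2 + 2 + 2 + 2 + 2 + 2 + 2 + 1 + 10 + 10 = 40 = |G|. So G has 13 conjugacy classes.

Answer: 13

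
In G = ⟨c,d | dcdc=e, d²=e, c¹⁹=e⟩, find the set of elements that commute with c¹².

⟨c¹²⟩ ⊆ C_G(c¹²) since powers of c¹² commute with c¹²; so |C_G(c¹²)| ≥ |⟨c¹²⟩| = 19.
By orbit–stabilizer, |C_G(c¹²)| = |G| / |conj. class of c¹²| = 38 / 2 = 19.
The 19 elements commuting with c¹² are {e, c, c², c³, c⁴, c⁵, c⁶, c⁷, c⁸, c⁹, c¹⁰, c¹¹, c¹², c¹³, c¹⁴, c¹⁵, c¹⁶, c¹⁷, c¹⁸}.

Answer: {e, c, c², c³, c⁴, c⁵, c⁶, c⁷, c⁸, c⁹, c¹⁰, c¹¹, c¹², c¹³, c¹⁴, c¹⁵, c¹⁶, c¹⁷, c¹⁸}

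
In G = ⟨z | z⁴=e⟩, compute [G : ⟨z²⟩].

First find ord(z²) by computing successive powers:
  (z²)¹ = z², (z²)² = e.
So |⟨z²⟩| = ord(z²) = 2. With |G| = 4, by Lagrange [G : ⟨z²⟩] = 4/2 = 2.

Answer: 2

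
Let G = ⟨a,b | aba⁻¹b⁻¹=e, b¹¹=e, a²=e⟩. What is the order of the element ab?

Compute successive powers until reaching e:
  (ab)¹ = ab, (ab)² = b², (ab)³ = ab³, (ab)⁴ = b⁴, (ab)⁵ = ab⁵, (ab)⁶ = b⁶, (ab)⁷ = ab⁷, (ab)⁸ = b⁸, (ab)⁹ = ab⁹, (ab)¹⁰ = b¹⁰, (ab)¹¹ = a, (ab)¹² = b, (ab)¹³ = ab², (ab)¹⁴ = b³, (ab)¹⁵ = ab⁴, (ab)¹⁶ = b⁵, (ab)¹⁷ = ab⁶, (ab)¹⁸ = b⁷, (ab)¹⁹ = ab⁸, (ab)²⁰ = b⁹, (ab)²¹ = ab¹⁰, (ab)²² = e.
The smallest positive k with (ab)ᵏ = e is 22.

Answer: 22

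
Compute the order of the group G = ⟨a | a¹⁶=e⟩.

G is generated by a single element, so G is cyclic. The relator gives a¹⁶ = e and no smaller power is forced to be e, so the 16 powers {a, e, a², a³, a⁴, a⁵, a⁶, a⁷, a⁸, a⁹, a¹², a¹³, a¹¹, a¹⁰, a¹⁴, a¹⁵} are distinct. Hence |G| = 16.

Answer: 16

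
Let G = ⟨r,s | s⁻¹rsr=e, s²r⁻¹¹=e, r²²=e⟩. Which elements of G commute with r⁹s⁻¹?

⟨r⁹s⁻¹⟩ ⊆ C_G(r⁹s⁻¹) since powers of r⁹s⁻¹ commute with r⁹s⁻¹; so |C_G(r⁹s⁻¹)| ≥ |⟨r⁹s⁻¹⟩| = 4.
By orbit–stabilizer, |C_G(r⁹s⁻¹)| = |G| / |conj. class of r⁹s⁻¹| = 44 / 11 = 4.
The 4 elements commuting with r⁹s⁻¹ are {e, r¹¹, r⁹s, r⁹s⁻¹}.

Answer: {e, r¹¹, r⁹s, r⁹s⁻¹}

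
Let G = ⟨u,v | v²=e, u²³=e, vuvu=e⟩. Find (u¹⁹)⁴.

Compute successive powers of (u¹⁹), reducing at each step:
  (u¹⁹)²: (u¹⁹) · u¹⁹ = u¹⁵
  (u¹⁹)³: (u¹⁵) · u¹⁹ = u¹¹
  (u¹⁹)⁴: (u¹¹) · u¹⁹ = u⁷

Answer: u⁷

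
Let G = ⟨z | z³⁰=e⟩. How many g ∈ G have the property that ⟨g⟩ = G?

G is cyclic of order 30. An element generates G iff its order is 30, and a cyclic group of order 30 has exactly φ(30) = 8 such elements.

Answer: 8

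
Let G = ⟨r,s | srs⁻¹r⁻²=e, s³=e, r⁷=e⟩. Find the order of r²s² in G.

Compute successive powers until reaching e:
  (r²s²)¹ = r²s², (r²s²)² = r³s, (r²s²)³ = e.
The smallest positive k with (r²s²)ᵏ = e is 3.

Answer: 3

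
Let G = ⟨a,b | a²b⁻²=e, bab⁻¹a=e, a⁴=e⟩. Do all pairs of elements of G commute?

a·b = ab but b·a = ab⁻¹, so a·b ≠ b·a and G is not abelian.

Answer: No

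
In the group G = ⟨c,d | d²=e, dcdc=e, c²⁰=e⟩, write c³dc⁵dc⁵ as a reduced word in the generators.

Multiply left to right, reducing at each step:
  (c³) · d = c³d
  (c³d) · c⁵ = c¹⁸d
  (c¹⁸d) · d = c¹⁸
  (c¹⁸) · c⁵ = c³

Answer: c³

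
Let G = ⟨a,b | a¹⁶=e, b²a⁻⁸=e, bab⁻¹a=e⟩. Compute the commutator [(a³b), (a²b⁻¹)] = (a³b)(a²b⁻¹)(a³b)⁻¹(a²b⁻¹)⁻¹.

[(a³b), (a²b⁻¹)] = (a³b)·(a²b⁻¹)·(a³b)⁻¹·(a²b⁻¹)⁻¹.
  (a³b) · (a²b⁻¹) = a
  a · (a³b⁻¹) = a⁴b⁻¹
  (a⁴b⁻¹) · (a²b) = a²

Answer: a²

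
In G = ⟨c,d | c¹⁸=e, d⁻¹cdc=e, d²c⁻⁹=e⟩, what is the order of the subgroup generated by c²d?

|⟨c²d⟩| equals the order of c²d. Compute successive powers until reaching e:
  (c²d)¹ = c²d, (c²d)² = c⁹, (c²d)³ = c²d⁻¹, (c²d)⁴ = e.
The smallest positive k with (c²d)ᵏ = e is 4, so |⟨c²d⟩| = 4.

Answer: 4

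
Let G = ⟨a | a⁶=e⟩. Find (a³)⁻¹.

The order of (a³) is 2 (smallest k with (a³)ᵏ = e), so (a³)⁻¹ = (a³)¹ = a³.
Check: (a³) · (a³) → (a³) · a³ = e, giving e as required.

Answer: a³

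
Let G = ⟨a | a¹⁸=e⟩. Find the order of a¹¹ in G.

Compute successive powers until reaching e:
  (a¹¹)¹ = a¹¹, (a¹¹)² = a⁴, (a¹¹)³ = a¹⁵, (a¹¹)⁴ = a⁸, (a¹¹)⁵ = a, (a¹¹)⁶ = a¹², (a¹¹)⁷ = a⁵, (a¹¹)⁸ = a¹⁶, (a¹¹)⁹ = a⁹, (a¹¹)¹⁰ = a², (a¹¹)¹¹ = a¹³, (a¹¹)¹² = a⁶, (a¹¹)¹³ = a¹⁷, (a¹¹)¹⁴ = a¹⁰, (a¹¹)¹⁵ = a³, (a¹¹)¹⁶ = a¹⁴, (a¹¹)¹⁷ = a⁷, (a¹¹)¹⁸ = e.
The smallest positive k with (a¹¹)ᵏ = e is 18.

Answer: 18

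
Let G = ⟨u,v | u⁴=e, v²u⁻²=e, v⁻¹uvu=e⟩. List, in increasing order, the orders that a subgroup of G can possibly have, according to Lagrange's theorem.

|G| = 8 = 2³. By Lagrange's theorem the order of any subgroup divides 8; the divisors of 8 are 1, 2, 4, 8.

Answer: 1, 2, 4, 8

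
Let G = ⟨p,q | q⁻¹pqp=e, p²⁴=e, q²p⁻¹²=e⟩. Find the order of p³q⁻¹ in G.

Compute successive powers until reaching e:
  (p³q⁻¹)¹ = p³q⁻¹, (p³q⁻¹)² = p¹², (p³q⁻¹)³ = p³q, (p³q⁻¹)⁴ = e.
The smallest positive k with (p³q⁻¹)ᵏ = e is 4.

Answer: 4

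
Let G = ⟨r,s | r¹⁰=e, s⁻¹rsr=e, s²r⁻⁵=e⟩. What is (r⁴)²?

Compute successive powers of (r⁴), reducing at each step:
  (r⁴)²: (r⁴) · r⁴ = r⁸

Answer: r⁸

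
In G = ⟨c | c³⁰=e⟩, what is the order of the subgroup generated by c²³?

|⟨c²³⟩| equals the order of c²³. Compute successive powers until reaching e:
  (c²³)¹ = c²³, (c²³)² = c¹⁶, (c²³)³ = c⁹, (c²³)⁴ = c², (c²³)⁵ = c²⁵, (c²³)⁶ = c¹⁸, (c²³)⁷ = c¹¹, (c²³)⁸ = c⁴, (c²³)⁹ = c²⁷, (c²³)¹⁰ = c²⁰, (c²³)¹¹ = c¹³, (c²³)¹² = c⁶, (c²³)¹³ = c²⁹, (c²³)¹⁴ = c²², (c²³)¹⁵ = c¹⁵, (c²³)¹⁶ = c⁸, (c²³)¹⁷ = c, (c²³)¹⁸ = c²⁴, (c²³)¹⁹ = c¹⁷, (c²³)²⁰ = c¹⁰, (c²³)²¹ = c³, (c²³)²² = c²⁶, (c²³)²³ = c¹⁹, (c²³)²⁴ = c¹², (c²³)²⁵ = c⁵, (c²³)²⁶ = c²⁸, (c²³)²⁷ = c²¹, (c²³)²⁸ = c¹⁴, (c²³)²⁹ = c⁷, (c²³)³⁰ = e.
The smallest positive k with (c²³)ᵏ = e is 30, so |⟨c²³⟩| = 30.

Answer: 30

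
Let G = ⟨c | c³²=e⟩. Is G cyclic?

|G| = 32. The element c has order 32 (its powers give 32 distinct elements), so ⟨c⟩ = G and G is cyclic.

Answer: Yes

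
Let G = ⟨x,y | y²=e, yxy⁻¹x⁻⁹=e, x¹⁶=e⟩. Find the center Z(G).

An element z ∈ Z(G) iff z commutes with every generator.
For example x² is central: (x²)·x = x³ = x·(x²); (x²)·y = x²y = y·(x²).
Whereas x ∉ Z(G) since x·y = xy ≠ x⁹y = y·x.
Checking each of the 32 elements this way gives Z(G) = {e, x², x⁴, x⁶, x⁸, x¹⁰, x¹², x¹⁴}, of order 8.

Answer: {e, x², x⁴, x⁶, x⁸, x¹⁰, x¹², x¹⁴}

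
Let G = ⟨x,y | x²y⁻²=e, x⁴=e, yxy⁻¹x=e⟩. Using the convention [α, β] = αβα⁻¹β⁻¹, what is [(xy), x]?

[(xy), x] = (xy)·x·(xy)⁻¹·x⁻¹.
  (xy) · x = y
  y · (xy⁻¹) = x³
  (x³) · (x³) = x²

Answer: x²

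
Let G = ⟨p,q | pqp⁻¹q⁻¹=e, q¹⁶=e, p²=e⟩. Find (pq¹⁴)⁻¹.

The order of (pq¹⁴) is 8 (smallest k with (pq¹⁴)ᵏ = e), so (pq¹⁴)⁻¹ = (pq¹⁴)⁷ = pq².
Check: (pq¹⁴) · (pq²) → (pq¹⁴) · p = q¹⁴;   (q¹⁴) · q² = e, giving e as required.

Answer: pq²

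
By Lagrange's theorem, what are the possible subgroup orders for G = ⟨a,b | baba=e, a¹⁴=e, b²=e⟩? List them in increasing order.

|G| = 28 = 2² · 7. By Lagrange's theorem the order of any subgroup divides 28; the divisors of 28 are 1, 2, 4, 7, 14, 28.

Answer: 1, 2, 4, 7, 14, 28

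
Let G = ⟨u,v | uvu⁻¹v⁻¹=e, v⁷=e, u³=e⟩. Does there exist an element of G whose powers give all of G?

|G| = 21. The element uv has order 21 (its powers give 21 distinct elements), so ⟨uv⟩ = G and G is cyclic.

Answer: Yes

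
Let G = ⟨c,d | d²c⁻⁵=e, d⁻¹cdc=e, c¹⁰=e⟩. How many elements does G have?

Enumerate words in the generators, reducing via the relations: the distinct elements are
  {c, d, e, cd, c², c³, c⁴, c⁵, c⁶, c⁷, c⁸, c⁹, c²d, c³d, c⁴d, d⁻¹, cd⁻¹, c²d⁻¹, c³d⁻¹, c⁴d⁻¹}.
No further products give new elements, so |G| = 20.

Answer: 20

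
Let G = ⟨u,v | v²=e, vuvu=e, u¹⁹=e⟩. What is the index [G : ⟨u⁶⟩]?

First find ord(u⁶) by computing successive powers:
  (u⁶)¹ = u⁶, (u⁶)² = u¹², (u⁶)³ = u¹⁸, (u⁶)⁴ = u⁵, (u⁶)⁵ = u¹¹, (u⁶)⁶ = u¹⁷, (u⁶)⁷ = u⁴, (u⁶)⁸ = u¹⁰, (u⁶)⁹ = u¹⁶, (u⁶)¹⁰ = u³, (u⁶)¹¹ = u⁹, (u⁶)¹² = u¹⁵, (u⁶)¹³ = u², (u⁶)¹⁴ = u⁸, (u⁶)¹⁵ = u¹⁴, (u⁶)¹⁶ = u, (u⁶)¹⁷ = u⁷, (u⁶)¹⁸ = u¹³, (u⁶)¹⁹ = e.
So |⟨u⁶⟩| = ord(u⁶) = 19. With |G| = 38, by Lagrange [G : ⟨u⁶⟩] = 38/19 = 2.

Answer: 2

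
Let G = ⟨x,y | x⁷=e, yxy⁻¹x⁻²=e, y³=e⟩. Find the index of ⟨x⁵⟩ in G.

First find ord(x⁵) by computing successive powers:
  (x⁵)¹ = x⁵, (x⁵)² = x³, (x⁵)³ = x, (x⁵)⁴ = x⁶, (x⁵)⁵ = x⁴, (x⁵)⁶ = x², (x⁵)⁷ = e.
So |⟨x⁵⟩| = ord(x⁵) = 7. With |G| = 21, by Lagrange [G : ⟨x⁵⟩] = 21/7 = 3.

Answer: 3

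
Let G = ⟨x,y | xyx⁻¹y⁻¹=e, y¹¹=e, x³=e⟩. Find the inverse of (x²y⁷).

The order of (x²y⁷) is 33 (smallest k with (x²y⁷)ᵏ = e), so (x²y⁷)⁻¹ = (x²y⁷)³² = xy⁴.
Check: (x²y⁷) · (xy⁴) → (x²y⁷) · x = y⁷;   (y⁷) · y⁴ = e, giving e as required.

Answer: xy⁴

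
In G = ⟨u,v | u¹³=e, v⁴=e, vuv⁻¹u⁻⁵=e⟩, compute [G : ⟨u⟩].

First find ord(u) by computing successive powers:
  u¹ = u, u² = u², u³ = u³, u⁴ = u⁴, u⁵ = u⁵, u⁶ = u⁶, u⁷ = u⁷, u⁸ = u⁸, u⁹ = u⁹, u¹⁰ = u¹⁰, u¹¹ = u¹¹, u¹² = u¹², u¹³ = e.
So |⟨u⟩| = ord(u) = 13. With |G| = 52, by Lagrange [G : ⟨u⟩] = 52/13 = 4.

Answer: 4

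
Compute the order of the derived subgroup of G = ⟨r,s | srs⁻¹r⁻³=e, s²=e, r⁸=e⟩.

G' = [G, G] is generated by all commutators. The generator-pair commutators are: [r, s] = r⁶.
The subgroup they normally generate is {e, r², r⁴, r⁶}, of order 4.
Check: |G/G'| = 16/4 = 4 is the order of the abelianisation.

Answer: 4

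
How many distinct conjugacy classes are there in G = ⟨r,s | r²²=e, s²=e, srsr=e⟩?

The conjugacy classes (representative and size) are:
  [e] (size 1), [r] (size 2), [r²] (size 2), [r¹⁹] (size 2), [r⁴] (size 2), [r⁵] (size 2), [r⁶] (size 2), [r⁷] (size 2), [r⁸] (size 2), [r¹³] (size 2), [r¹⁰] (size 2), [r¹¹] (size 1), [r⁶s] (size 11), [rs] (size 11).
Class equation: 1 + 2 + 2 + 2 + 2 + 2 + 2 + 2 + 2 + 2 + 2 + 1 + 11 + 11 = 44 = |G|. So G has 14 conjugacy classes.

Answer: 14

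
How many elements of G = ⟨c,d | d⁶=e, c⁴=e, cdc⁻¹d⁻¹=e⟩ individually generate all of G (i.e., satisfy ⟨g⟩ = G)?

⟨g⟩ = G would require ord(g) = |G| = 24, but the maximum element order in G is 12 < 24. So G is not cyclic and no single element generates it: the count is 0.

Answer: 0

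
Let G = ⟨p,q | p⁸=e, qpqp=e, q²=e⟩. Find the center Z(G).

An element z ∈ Z(G) iff z commutes with every generator.
For example p⁴ is central: (p⁴)·p = p⁵ = p·(p⁴); (p⁴)·q = p⁴q = q·(p⁴).
Whereas p ∉ Z(G) since p·q = pq ≠ p⁷q = q·p.
Checking each of the 16 elements this way gives Z(G) = {e, p⁴}, of order 2.

Answer: {e, p⁴}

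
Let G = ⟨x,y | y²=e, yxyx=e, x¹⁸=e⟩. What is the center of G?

An element z ∈ Z(G) iff z commutes with every generator.
For example x⁹ is central: (x⁹)·x = x¹⁰ = x·(x⁹); (x⁹)·y = x⁹y = y·(x⁹).
Whereas x ∉ Z(G) since x·y = xy ≠ x¹⁷y = y·x.
Checking each of the 36 elements this way gives Z(G) = {e, x⁹}, of order 2.

Answer: {e, x⁹}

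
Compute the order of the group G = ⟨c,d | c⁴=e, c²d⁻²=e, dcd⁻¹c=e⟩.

Enumerate words in the generators, reducing via the relations: the distinct elements are
  {c, d, e, cd, c², c³, d⁻¹, cd⁻¹}.
No further products give new elements, so |G| = 8.

Answer: 8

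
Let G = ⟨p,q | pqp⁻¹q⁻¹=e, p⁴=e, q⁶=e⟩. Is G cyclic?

|G| = 24, but the maximum element order in G is 12 < 24. No single element generates all of G, so G is not cyclic.

Answer: No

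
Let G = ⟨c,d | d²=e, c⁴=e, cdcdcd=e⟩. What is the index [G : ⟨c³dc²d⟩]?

First find ord(c³dc²d) by computing successive powers:
  (c³dc²d)¹ = c³dc²d, (c³dc²d)² = e.
So |⟨c³dc²d⟩| = ord(c³dc²d) = 2. With |G| = 24, by Lagrange [G : ⟨c³dc²d⟩] = 24/2 = 12.

Answer: 12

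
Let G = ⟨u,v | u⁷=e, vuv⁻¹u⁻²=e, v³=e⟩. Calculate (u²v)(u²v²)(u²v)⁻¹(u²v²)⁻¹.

[(u²v), (u²v²)] = (u²v)·(u²v²)·(u²v)⁻¹·(u²v²)⁻¹.
  (u²v) · (u²v²) = u⁶
  (u⁶) · (u⁶v²) = u⁵v²
  (u⁵v²) · (u³v) = u³

Answer: u³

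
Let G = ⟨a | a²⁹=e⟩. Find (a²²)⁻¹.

The order of (a²²) is 29 (smallest k with (a²²)ᵏ = e), so (a²²)⁻¹ = (a²²)²⁸ = a⁷.
Check: (a²²) · (a⁷) → (a²²) · a⁷ = e, giving e as required.

Answer: a⁷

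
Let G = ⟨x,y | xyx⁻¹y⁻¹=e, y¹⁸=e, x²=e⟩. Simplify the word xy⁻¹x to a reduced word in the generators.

Multiply left to right, reducing at each step:
  x · y⁻¹ = xy¹⁷
  (xy¹⁷) · x = y¹⁷

Answer: y¹⁷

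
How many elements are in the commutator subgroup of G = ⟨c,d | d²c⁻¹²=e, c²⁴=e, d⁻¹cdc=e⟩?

G' = [G, G] is generated by all commutators. The generator-pair commutators are: [c, d] = c².
The subgroup they normally generate is {e, c², c⁴, c⁶, c⁸, c¹⁰, c¹², c¹⁴, c¹⁶, c¹⁸, c²⁰, c²²}, of order 12.
Check: |G/G'| = 48/12 = 4 is the order of the abelianisation.

Answer: 12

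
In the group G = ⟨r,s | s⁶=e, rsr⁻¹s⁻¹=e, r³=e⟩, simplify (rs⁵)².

Compute successive powers of (rs⁵), reducing at each step:
  (rs⁵)²: (rs⁵) · r = r²s⁵;   (r²s⁵) · s⁵ = r²s⁴

Answer: r²s⁴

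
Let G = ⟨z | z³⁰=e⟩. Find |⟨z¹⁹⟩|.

|⟨z¹⁹⟩| equals the order of z¹⁹. Compute successive powers until reaching e:
  (z¹⁹)¹ = z¹⁹, (z¹⁹)² = z⁸, (z¹⁹)³ = z²⁷, (z¹⁹)⁴ = z¹⁶, (z¹⁹)⁵ = z⁵, (z¹⁹)⁶ = z²⁴, (z¹⁹)⁷ = z¹³, (z¹⁹)⁸ = z², (z¹⁹)⁹ = z²¹, (z¹⁹)¹⁰ = z¹⁰, (z¹⁹)¹¹ = z²⁹, (z¹⁹)¹² = z¹⁸, (z¹⁹)¹³ = z⁷, (z¹⁹)¹⁴ = z²⁶, (z¹⁹)¹⁵ = z¹⁵, (z¹⁹)¹⁶ = z⁴, (z¹⁹)¹⁷ = z²³, (z¹⁹)¹⁸ = z¹², (z¹⁹)¹⁹ = z, (z¹⁹)²⁰ = z²⁰, (z¹⁹)²¹ = z⁹, (z¹⁹)²² = z²⁸, (z¹⁹)²³ = z¹⁷, (z¹⁹)²⁴ = z⁶, (z¹⁹)²⁵ = z²⁵, (z¹⁹)²⁶ = z¹⁴, (z¹⁹)²⁷ = z³, (z¹⁹)²⁸ = z²², (z¹⁹)²⁹ = z¹¹, (z¹⁹)³⁰ = e.
The smallest positive k with (z¹⁹)ᵏ = e is 30, so |⟨z¹⁹⟩| = 30.

Answer: 30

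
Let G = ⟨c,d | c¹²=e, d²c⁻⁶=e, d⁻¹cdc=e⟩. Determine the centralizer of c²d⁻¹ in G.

⟨c²d⁻¹⟩ ⊆ C_G(c²d⁻¹) since powers of c²d⁻¹ commute with c²d⁻¹; so |C_G(c²d⁻¹)| ≥ |⟨c²d⁻¹⟩| = 4.
By orbit–stabilizer, |C_G(c²d⁻¹)| = |G| / |conj. class of c²d⁻¹| = 24 / 6 = 4.
The 4 elements commuting with c²d⁻¹ are {e, c⁶, c²d, c²d⁻¹}.

Answer: {e, c⁶, c²d, c²d⁻¹}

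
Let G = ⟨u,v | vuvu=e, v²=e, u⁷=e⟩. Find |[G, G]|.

G' = [G, G] is generated by all commutators. The generator-pair commutators are: [u, v] = u².
The subgroup they normally generate is {e, u, u², u³, u⁴, u⁵, u⁶}, of order 7.
Check: |G/G'| = 14/7 = 2 is the order of the abelianisation.

Answer: 7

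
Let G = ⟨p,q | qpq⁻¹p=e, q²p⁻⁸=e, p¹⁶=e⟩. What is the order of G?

Enumerate words in the generators, reducing via the relations: the distinct elements are
  {e, p, q, pq, p², p³, p⁴, p⁵, p⁶, p⁷, p⁸, p⁹, p²q, p³q, p¹², p¹³, p¹¹, p¹⁰, p¹⁴, p¹⁵, p⁴q, p⁵q, p⁶q, p⁷q, q⁻¹, pq⁻¹, p²q⁻¹, p³q⁻¹, p⁴q⁻¹, p⁵q⁻¹, p⁶q⁻¹, p⁷q⁻¹}.
No further products give new elements, so |G| = 32.

Answer: 32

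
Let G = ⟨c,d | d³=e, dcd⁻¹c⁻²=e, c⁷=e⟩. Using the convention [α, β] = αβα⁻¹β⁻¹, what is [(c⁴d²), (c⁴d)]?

[(c⁴d²), (c⁴d)] = (c⁴d²)·(c⁴d)·(c⁴d²)⁻¹·(c⁴d)⁻¹.
  (c⁴d²) · (c⁴d) = c⁶
  (c⁶) · (c⁶d) = c⁵d
  (c⁵d) · (c⁵d²) = c

Answer: c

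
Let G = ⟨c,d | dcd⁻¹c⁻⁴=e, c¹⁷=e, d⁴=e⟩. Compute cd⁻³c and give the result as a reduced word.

Multiply left to right, reducing at each step:
  c · d⁻³ = cd
  (cd) · c = c⁵d

Answer: c⁵d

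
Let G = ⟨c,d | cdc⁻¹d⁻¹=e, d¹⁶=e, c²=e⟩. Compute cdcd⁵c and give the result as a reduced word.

Multiply left to right, reducing at each step:
  c · d = cd
  (cd) · c = d
  d · d⁵ = d⁶
  (d⁶) · c = cd⁶

Answer: cd⁶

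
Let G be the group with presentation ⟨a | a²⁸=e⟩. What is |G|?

G is generated by a single element, so G is cyclic. The relator gives a²⁸ = e and no smaller power is forced to be e, so the 28 powers {a, e, a², a³, a⁴, a⁵, a⁶, a⁷, a⁸, a⁹, a²², a²³, a²¹, a²⁰, a²⁴, a²⁵, a²⁶, a²⁷, a¹², a¹³, a¹¹, a¹⁰, a¹⁴, a¹⁵, a¹⁶, a¹⁷, a¹⁸, a¹⁹} are distinct. Hence |G| = 28.

Answer: 28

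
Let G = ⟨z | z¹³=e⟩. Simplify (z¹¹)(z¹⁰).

Compute (z¹¹) · (z¹⁰) by multiplying left to right and reducing via the relations at each step:
  (z¹¹) · z¹⁰ = z⁸

Answer: z⁸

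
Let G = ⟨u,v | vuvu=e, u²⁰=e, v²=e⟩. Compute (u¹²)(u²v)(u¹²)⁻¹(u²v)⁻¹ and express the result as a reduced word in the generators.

[(u¹²), (u²v)] = (u¹²)·(u²v)·(u¹²)⁻¹·(u²v)⁻¹.
  (u¹²) · (u²v) = u¹⁴v
  (u¹⁴v) · (u⁸) = u⁶v
  (u⁶v) · (u²v) = u⁴

Answer: u⁴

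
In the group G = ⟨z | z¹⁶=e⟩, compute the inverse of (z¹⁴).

The order of (z¹⁴) is 8 (smallest k with (z¹⁴)ᵏ = e), so (z¹⁴)⁻¹ = (z¹⁴)⁷ = z².
Check: (z¹⁴) · (z²) → (z¹⁴) · z² = e, giving e as required.

Answer: z²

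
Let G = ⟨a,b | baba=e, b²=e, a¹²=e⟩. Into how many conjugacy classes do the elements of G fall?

The conjugacy classes (representative and size) are:
  [e] (size 1), [a¹¹] (size 2), [a²] (size 2), [a⁹] (size 2), [a⁴] (size 2), [a⁵] (size 2), [a⁶] (size 1), [b] (size 6), [ab] (size 6).
Class equation: 1 + 2 + 2 + 2 + 2 + 2 + 1 + 6 + 6 = 24 = |G|. So G has 9 conjugacy classes.

Answer: 9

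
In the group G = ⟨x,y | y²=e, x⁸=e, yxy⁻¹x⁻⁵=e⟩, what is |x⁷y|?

Compute successive powers until reaching e:
  (x⁷y)¹ = x⁷y, (x⁷y)² = x², (x⁷y)³ = xy, (x⁷y)⁴ = x⁴, (x⁷y)⁵ = x³y, (x⁷y)⁶ = x⁶, (x⁷y)⁷ = x⁵y, (x⁷y)⁸ = e.
The smallest positive k with (x⁷y)ᵏ = e is 8.

Answer: 8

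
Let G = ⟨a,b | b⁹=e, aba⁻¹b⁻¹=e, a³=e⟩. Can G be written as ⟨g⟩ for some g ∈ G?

|G| = 27, but the maximum element order in G is 9 < 27. No single element generates all of G, so G is not cyclic.

Answer: No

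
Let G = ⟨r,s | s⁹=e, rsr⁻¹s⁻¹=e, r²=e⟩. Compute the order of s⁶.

Compute successive powers until reaching e:
  (s⁶)¹ = s⁶, (s⁶)² = s³, (s⁶)³ = e.
The smallest positive k with (s⁶)ᵏ = e is 3.

Answer: 3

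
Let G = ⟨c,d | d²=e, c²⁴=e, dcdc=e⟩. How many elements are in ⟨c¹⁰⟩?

|⟨c¹⁰⟩| equals the order of c¹⁰. Compute successive powers until reaching e:
  (c¹⁰)¹ = c¹⁰, (c¹⁰)² = c²⁰, (c¹⁰)³ = c⁶, (c¹⁰)⁴ = c¹⁶, (c¹⁰)⁵ = c², (c¹⁰)⁶ = c¹², (c¹⁰)⁷ = c²², (c¹⁰)⁸ = c⁸, (c¹⁰)⁹ = c¹⁸, (c¹⁰)¹⁰ = c⁴, (c¹⁰)¹¹ = c¹⁴, (c¹⁰)¹² = e.
The smallest positive k with (c¹⁰)ᵏ = e is 12, so |⟨c¹⁰⟩| = 12.

Answer: 12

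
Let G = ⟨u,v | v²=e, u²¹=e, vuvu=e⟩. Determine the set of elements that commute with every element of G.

An element z ∈ Z(G) iff z commutes with every generator.
For example e is central: e·u = u = u·e; e·v = v = v·e.
Whereas u ∉ Z(G) since u·v = uv ≠ u²⁰v = v·u.
Checking each of the 42 elements this way gives Z(G) = {e}, of order 1.

Answer: {e}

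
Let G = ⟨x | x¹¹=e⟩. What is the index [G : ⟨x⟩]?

First find ord(x) by computing successive powers:
  x¹ = x, x² = x², x³ = x³, x⁴ = x⁴, x⁵ = x⁵, x⁶ = x⁶, x⁷ = x⁷, x⁸ = x⁸, x⁹ = x⁹, x¹⁰ = x¹⁰, x¹¹ = e.
So |⟨x⟩| = ord(x) = 11. With |G| = 11, by Lagrange [G : ⟨x⟩] = 11/11 = 1.

Answer: 1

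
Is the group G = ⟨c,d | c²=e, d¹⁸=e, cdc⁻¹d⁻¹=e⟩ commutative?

Each pair of generators commutes: c·d = cd = d·c. Since the generators pairwise commute, every element of G commutes with every other, so G is abelian.

Answer: Yes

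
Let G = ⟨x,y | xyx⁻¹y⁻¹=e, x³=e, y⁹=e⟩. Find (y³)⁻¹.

The order of (y³) is 3 (smallest k with (y³)ᵏ = e), so (y³)⁻¹ = (y³)² = y⁶.
Check: (y³) · (y⁶) → (y³) · y⁶ = e, giving e as required.

Answer: y⁶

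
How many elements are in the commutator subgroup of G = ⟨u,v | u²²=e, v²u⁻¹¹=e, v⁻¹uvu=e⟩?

G' = [G, G] is generated by all commutators. The generator-pair commutators are: [u, v] = u².
The subgroup they normally generate is {e, u², u⁴, u⁶, u⁸, u¹⁰, u¹², u¹⁴, u¹⁶, u¹⁸, u²⁰}, of order 11.
Check: |G/G'| = 44/11 = 4 is the order of the abelianisation.

Answer: 11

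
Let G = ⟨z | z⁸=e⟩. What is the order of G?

G is generated by a single element, so G is cyclic. The relator gives z⁸ = e and no smaller power is forced to be e, so the 8 powers {e, z, z², z³, z⁴, z⁵, z⁶, z⁷} are distinct. Hence |G| = 8.

Answer: 8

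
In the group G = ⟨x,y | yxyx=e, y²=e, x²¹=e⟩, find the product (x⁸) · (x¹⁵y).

Compute (x⁸) · (x¹⁵y) by multiplying left to right and reducing via the relations at each step:
  (x⁸) · x¹⁵ = x²
  (x²) · y = x²y

Answer: x²y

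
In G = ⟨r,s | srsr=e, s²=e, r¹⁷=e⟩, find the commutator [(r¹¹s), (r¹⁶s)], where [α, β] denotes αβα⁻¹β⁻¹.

[(r¹¹s), (r¹⁶s)] = (r¹¹s)·(r¹⁶s)·(r¹¹s)⁻¹·(r¹⁶s)⁻¹.
  (r¹¹s) · (r¹⁶s) = r¹²
  (r¹²) · (r¹¹s) = r⁶s
  (r⁶s) · (r¹⁶s) = r⁷

Answer: r⁷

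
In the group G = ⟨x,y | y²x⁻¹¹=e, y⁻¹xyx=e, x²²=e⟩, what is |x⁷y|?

Compute successive powers until reaching e:
  (x⁷y)¹ = x⁷y, (x⁷y)² = x¹¹, (x⁷y)³ = x⁷y⁻¹, (x⁷y)⁴ = e.
The smallest positive k with (x⁷y)ᵏ = e is 4.

Answer: 4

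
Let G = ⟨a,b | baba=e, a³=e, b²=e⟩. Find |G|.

Enumerate words in the generators, reducing via the relations: the distinct elements are
  {a, b, e, ab, a², a²b}.
No further products give new elements, so |G| = 6.

Answer: 6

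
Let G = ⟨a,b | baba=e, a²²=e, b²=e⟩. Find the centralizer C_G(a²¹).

⟨a²¹⟩ ⊆ C_G(a²¹) since powers of a²¹ commute with a²¹; so |C_G(a²¹)| ≥ |⟨a²¹⟩| = 22.
By orbit–stabilizer, |C_G(a²¹)| = |G| / |conj. class of a²¹| = 44 / 2 = 22.
The 22 elements commuting with a²¹ are {e, a, a², a³, a⁴, a⁵, a⁶, a⁷, a⁸, a⁹, a¹⁰, a¹¹, a¹², a¹³, a¹⁴, a¹⁵, a¹⁶, a¹⁷, a¹⁸, a¹⁹, a²⁰, a²¹}.

Answer: {e, a, a², a³, a⁴, a⁵, a⁶, a⁷, a⁸, a⁹, a¹⁰, a¹¹, a¹², a¹³, a¹⁴, a¹⁵, a¹⁶, a¹⁷, a¹⁸, a¹⁹, a²⁰, a²¹}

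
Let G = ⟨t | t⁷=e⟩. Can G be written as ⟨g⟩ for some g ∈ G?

|G| = 7. The element t has order 7 (its powers give 7 distinct elements), so ⟨t⟩ = G and G is cyclic.

Answer: Yes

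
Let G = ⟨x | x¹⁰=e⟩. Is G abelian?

G has a single generator, so G is cyclic and hence abelian.

Answer: Yes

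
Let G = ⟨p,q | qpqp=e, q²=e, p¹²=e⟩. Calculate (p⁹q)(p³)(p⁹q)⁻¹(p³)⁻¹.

[(p⁹q), (p³)] = (p⁹q)·(p³)·(p⁹q)⁻¹·(p³)⁻¹.
  (p⁹q) · (p³) = p⁶q
  (p⁶q) · (p⁹q) = p⁹
  (p⁹) · (p⁹) = p⁶

Answer: p⁶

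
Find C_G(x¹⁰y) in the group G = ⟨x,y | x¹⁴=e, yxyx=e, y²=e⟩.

⟨x¹⁰y⟩ ⊆ C_G(x¹⁰y) since powers of x¹⁰y commute with x¹⁰y; so |C_G(x¹⁰y)| ≥ |⟨x¹⁰y⟩| = 2.
By orbit–stabilizer, |C_G(x¹⁰y)| = |G| / |conj. class of x¹⁰y| = 28 / 7 = 4.
The 4 elements commuting with x¹⁰y are {e, x⁷, x³y, x¹⁰y}.

Answer: {e, x⁷, x³y, x¹⁰y}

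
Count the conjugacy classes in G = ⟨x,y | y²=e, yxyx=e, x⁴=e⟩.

The conjugacy classes (representative and size) are:
  [e] (size 1), [x] (size 2), [x²] (size 1), [x²y] (size 2), [x³y] (size 2).
Class equation: 1 + 2 + 1 + 2 + 2 = 8 = |G|. So G has 5 conjugacy classes.

Answer: 5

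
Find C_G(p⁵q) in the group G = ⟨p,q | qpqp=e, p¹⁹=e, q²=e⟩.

⟨p⁵q⟩ ⊆ C_G(p⁵q) since powers of p⁵q commute with p⁵q; so |C_G(p⁵q)| ≥ |⟨p⁵q⟩| = 2.
By orbit–stabilizer, |C_G(p⁵q)| = |G| / |conj. class of p⁵q| = 38 / 19 = 2.
The 2 elements commuting with p⁵q are {e, p⁵q}.

Answer: {e, p⁵q}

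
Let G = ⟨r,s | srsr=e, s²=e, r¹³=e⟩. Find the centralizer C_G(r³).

⟨r³⟩ ⊆ C_G(r³) since powers of r³ commute with r³; so |C_G(r³)| ≥ |⟨r³⟩| = 13.
By orbit–stabilizer, |C_G(r³)| = |G| / |conj. class of r³| = 26 / 2 = 13.
The 13 elements commuting with r³ are {e, r, r², r³, r⁴, r⁵, r⁶, r⁷, r⁸, r⁹, r¹⁰, r¹¹, r¹²}.

Answer: {e, r, r², r³, r⁴, r⁵, r⁶, r⁷, r⁸, r⁹, r¹⁰, r¹¹, r¹²}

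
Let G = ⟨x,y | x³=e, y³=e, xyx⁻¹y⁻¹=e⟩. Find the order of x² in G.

Compute successive powers until reaching e:
  (x²)¹ = x², (x²)² = x, (x²)³ = e.
The smallest positive k with (x²)ᵏ = e is 3.

Answer: 3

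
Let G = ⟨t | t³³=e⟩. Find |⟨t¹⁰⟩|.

|⟨t¹⁰⟩| equals the order of t¹⁰. Compute successive powers until reaching e:
  (t¹⁰)¹ = t¹⁰, (t¹⁰)² = t²⁰, (t¹⁰)³ = t³⁰, (t¹⁰)⁴ = t⁷, (t¹⁰)⁵ = t¹⁷, (t¹⁰)⁶ = t²⁷, (t¹⁰)⁷ = t⁴, (t¹⁰)⁸ = t¹⁴, (t¹⁰)⁹ = t²⁴, (t¹⁰)¹⁰ = t, (t¹⁰)¹¹ = t¹¹, (t¹⁰)¹² = t²¹, (t¹⁰)¹³ = t³¹, (t¹⁰)¹⁴ = t⁸, (t¹⁰)¹⁵ = t¹⁸, (t¹⁰)¹⁶ = t²⁸, (t¹⁰)¹⁷ = t⁵, (t¹⁰)¹⁸ = t¹⁵, (t¹⁰)¹⁹ = t²⁵, (t¹⁰)²⁰ = t², (t¹⁰)²¹ = t¹², (t¹⁰)²² = t²², (t¹⁰)²³ = t³², (t¹⁰)²⁴ = t⁹, (t¹⁰)²⁵ = t¹⁹, (t¹⁰)²⁶ = t²⁹, (t¹⁰)²⁷ = t⁶, (t¹⁰)²⁸ = t¹⁶, (t¹⁰)²⁹ = t²⁶, (t¹⁰)³⁰ = t³, (t¹⁰)³¹ = t¹³, (t¹⁰)³² = t²³, (t¹⁰)³³ = e.
The smallest positive k with (t¹⁰)ᵏ = e is 33, so |⟨t¹⁰⟩| = 33.

Answer: 33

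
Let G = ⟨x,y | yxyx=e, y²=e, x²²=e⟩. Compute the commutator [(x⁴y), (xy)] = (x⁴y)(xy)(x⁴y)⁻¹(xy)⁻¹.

[(x⁴y), (xy)] = (x⁴y)·(xy)·(x⁴y)⁻¹·(xy)⁻¹.
  (x⁴y) · (xy) = x³
  (x³) · (x⁴y) = x⁷y
  (x⁷y) · (xy) = x⁶

Answer: x⁶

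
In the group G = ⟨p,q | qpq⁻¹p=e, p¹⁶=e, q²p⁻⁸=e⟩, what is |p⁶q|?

Compute successive powers until reaching e:
  (p⁶q)¹ = p⁶q, (p⁶q)² = p⁸, (p⁶q)³ = p⁶q⁻¹, (p⁶q)⁴ = e.
The smallest positive k with (p⁶q)ᵏ = e is 4.

Answer: 4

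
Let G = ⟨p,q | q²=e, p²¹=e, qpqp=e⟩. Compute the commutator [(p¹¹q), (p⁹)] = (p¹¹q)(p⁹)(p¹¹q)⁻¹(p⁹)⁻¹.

[(p¹¹q), (p⁹)] = (p¹¹q)·(p⁹)·(p¹¹q)⁻¹·(p⁹)⁻¹.
  (p¹¹q) · (p⁹) = p²q
  (p²q) · (p¹¹q) = p¹²
  (p¹²) · (p¹²) = p³

Answer: p³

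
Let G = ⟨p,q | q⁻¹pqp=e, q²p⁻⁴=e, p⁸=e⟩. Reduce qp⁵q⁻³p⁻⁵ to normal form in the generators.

Multiply left to right, reducing at each step:
  q · p⁵ = p³q
  (p³q) · q⁻³ = p⁷
  (p⁷) · p⁻⁵ = p²

Answer: p²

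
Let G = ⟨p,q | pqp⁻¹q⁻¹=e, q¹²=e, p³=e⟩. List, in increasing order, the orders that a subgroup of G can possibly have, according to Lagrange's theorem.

|G| = 36 = 2² · 3². By Lagrange's theorem the order of any subgroup divides 36; the divisors of 36 are 1, 2, 3, 4, 6, 9, 12, 18, 36.

Answer: 1, 2, 3, 4, 6, 9, 12, 18, 36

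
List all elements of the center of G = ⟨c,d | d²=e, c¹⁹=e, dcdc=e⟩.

An element z ∈ Z(G) iff z commutes with every generator.
For example e is central: e·c = c = c·e; e·d = d = d·e.
Whereas c ∉ Z(G) since c·d = cd ≠ c¹⁸d = d·c.
Checking each of the 38 elements this way gives Z(G) = {e}, of order 1.

Answer: {e}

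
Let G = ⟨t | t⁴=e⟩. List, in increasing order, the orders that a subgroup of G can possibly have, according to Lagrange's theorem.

|G| = 4 = 2². By Lagrange's theorem the order of any subgroup divides 4; the divisors of 4 are 1, 2, 4.

Answer: 1, 2, 4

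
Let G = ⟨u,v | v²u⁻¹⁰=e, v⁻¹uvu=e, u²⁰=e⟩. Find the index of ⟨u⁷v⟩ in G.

First find ord(u⁷v) by computing successive powers:
  (u⁷v)¹ = u⁷v, (u⁷v)² = u¹⁰, (u⁷v)³ = u⁷v⁻¹, (u⁷v)⁴ = e.
So |⟨u⁷v⟩| = ord(u⁷v) = 4. With |G| = 40, by Lagrange [G : ⟨u⁷v⟩] = 40/4 = 10.

Answer: 10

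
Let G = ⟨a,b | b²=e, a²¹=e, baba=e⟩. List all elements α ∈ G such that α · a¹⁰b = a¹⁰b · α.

⟨a¹⁰b⟩ ⊆ C_G(a¹⁰b) since powers of a¹⁰b commute with a¹⁰b; so |C_G(a¹⁰b)| ≥ |⟨a¹⁰b⟩| = 2.
By orbit–stabilizer, |C_G(a¹⁰b)| = |G| / |conj. class of a¹⁰b| = 42 / 21 = 2.
The 2 elements commuting with a¹⁰b are {e, a¹⁰b}.

Answer: {e, a¹⁰b}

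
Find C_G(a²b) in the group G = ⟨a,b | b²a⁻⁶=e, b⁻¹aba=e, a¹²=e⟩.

⟨a²b⟩ ⊆ C_G(a²b) since powers of a²b commute with a²b; so |C_G(a²b)| ≥ |⟨a²b⟩| = 4.
By orbit–stabilizer, |C_G(a²b)| = |G| / |conj. class of a²b| = 24 / 6 = 4.
The 4 elements commuting with a²b are {e, a⁶, a²b, a²b⁻¹}.

Answer: {e, a⁶, a²b, a²b⁻¹}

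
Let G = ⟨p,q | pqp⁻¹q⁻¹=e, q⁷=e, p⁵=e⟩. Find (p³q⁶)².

Compute successive powers of (p³q⁶), reducing at each step:
  (p³q⁶)²: (p³q⁶) · p³ = pq⁶;   (pq⁶) · q⁶ = pq⁵

Answer: pq⁵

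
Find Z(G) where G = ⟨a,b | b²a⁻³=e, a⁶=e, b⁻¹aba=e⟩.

An element z ∈ Z(G) iff z commutes with every generator.
For example a³ is central: (a³)·a = a⁴ = a·(a³); (a³)·b = b⁻¹ = b·(a³).
Whereas a ∉ Z(G) since a·b = ab ≠ a²b⁻¹ = b·a.
Checking each of the 12 elements this way gives Z(G) = {e, a³}, of order 2.

Answer: {e, a³}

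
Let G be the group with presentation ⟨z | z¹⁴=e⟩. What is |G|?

G is generated by a single element, so G is cyclic. The relator gives z¹⁴ = e and no smaller power is forced to be e, so the 14 powers {e, z, z², z³, z⁴, z⁵, z⁶, z⁷, z⁸, z⁹, z¹², z¹³, z¹¹, z¹⁰} are distinct. Hence |G| = 14.

Answer: 14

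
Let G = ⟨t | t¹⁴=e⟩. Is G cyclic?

|G| = 14. The element t has order 14 (its powers give 14 distinct elements), so ⟨t⟩ = G and G is cyclic.

Answer: Yes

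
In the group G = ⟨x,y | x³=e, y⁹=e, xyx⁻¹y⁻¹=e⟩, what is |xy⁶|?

Compute successive powers until reaching e:
  (xy⁶)¹ = xy⁶, (xy⁶)² = x²y³, (xy⁶)³ = e.
The smallest positive k with (xy⁶)ᵏ = e is 3.

Answer: 3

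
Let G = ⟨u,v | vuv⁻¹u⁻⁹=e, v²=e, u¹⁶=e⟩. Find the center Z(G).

An element z ∈ Z(G) iff z commutes with every generator.
For example u² is central: (u²)·u = u³ = u·(u²); (u²)·v = u²v = v·(u²).
Whereas u ∉ Z(G) since u·v = uv ≠ u⁹v = v·u.
Checking each of the 32 elements this way gives Z(G) = {e, u², u⁴, u⁶, u⁸, u¹⁰, u¹², u¹⁴}, of order 8.

Answer: {e, u², u⁴, u⁶, u⁸, u¹⁰, u¹², u¹⁴}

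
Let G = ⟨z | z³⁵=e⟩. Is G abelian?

G has a single generator, so G is cyclic and hence abelian.

Answer: Yes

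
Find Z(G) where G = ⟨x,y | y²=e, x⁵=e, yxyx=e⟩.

An element z ∈ Z(G) iff z commutes with every generator.
For example e is central: e·x = x = x·e; e·y = y = y·e.
Whereas x ∉ Z(G) since x·y = xy ≠ x⁴y = y·x.
Checking each of the 10 elements this way gives Z(G) = {e}, of order 1.

Answer: {e}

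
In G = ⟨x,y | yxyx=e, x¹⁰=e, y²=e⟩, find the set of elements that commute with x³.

⟨x³⟩ ⊆ C_G(x³) since powers of x³ commute with x³; so |C_G(x³)| ≥ |⟨x³⟩| = 10.
By orbit–stabilizer, |C_G(x³)| = |G| / |conj. class of x³| = 20 / 2 = 10.
The 10 elements commuting with x³ are {e, x, x², x³, x⁴, x⁵, x⁶, x⁷, x⁸, x⁹}.

Answer: {e, x, x², x³, x⁴, x⁵, x⁶, x⁷, x⁸, x⁹}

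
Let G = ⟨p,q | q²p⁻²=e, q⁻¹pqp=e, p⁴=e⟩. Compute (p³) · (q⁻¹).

Compute (p³) · (q⁻¹) by multiplying left to right and reducing via the relations at each step:
  (p³) · q⁻¹ = pq

Answer: pq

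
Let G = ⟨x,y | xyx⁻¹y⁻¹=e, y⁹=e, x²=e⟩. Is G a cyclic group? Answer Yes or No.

|G| = 18. The element xy has order 18 (its powers give 18 distinct elements), so ⟨xy⟩ = G and G is cyclic.

Answer: Yes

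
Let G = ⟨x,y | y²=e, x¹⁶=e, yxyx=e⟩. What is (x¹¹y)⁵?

Compute successive powers of (x¹¹y), reducing at each step:
  (x¹¹y)²: (x¹¹y) · x¹¹ = y;   y · y = e
  (x¹¹y)³: e · x¹¹ = x¹¹;   (x¹¹) · y = x¹¹y
  (x¹¹y)⁴: (x¹¹y) · x¹¹ = y;   y · y = e
  (x¹¹y)⁵: e · x¹¹ = x¹¹;   (x¹¹) · y = x¹¹y

Answer: x¹¹y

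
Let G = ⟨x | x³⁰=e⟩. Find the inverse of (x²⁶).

The order of (x²⁶) is 15 (smallest k with (x²⁶)ᵏ = e), so (x²⁶)⁻¹ = (x²⁶)¹⁴ = x⁴.
Check: (x²⁶) · (x⁴) → (x²⁶) · x⁴ = e, giving e as required.

Answer: x⁴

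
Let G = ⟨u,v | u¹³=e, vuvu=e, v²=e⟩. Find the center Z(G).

An element z ∈ Z(G) iff z commutes with every generator.
For example e is central: e·u = u = u·e; e·v = v = v·e.
Whereas u ∉ Z(G) since u·v = uv ≠ u¹²v = v·u.
Checking each of the 26 elements this way gives Z(G) = {e}, of order 1.

Answer: {e}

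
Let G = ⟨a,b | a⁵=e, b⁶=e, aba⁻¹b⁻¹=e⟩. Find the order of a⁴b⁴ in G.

Compute successive powers until reaching e:
  (a⁴b⁴)¹ = a⁴b⁴, (a⁴b⁴)² = a³b², (a⁴b⁴)³ = a², (a⁴b⁴)⁴ = ab⁴, (a⁴b⁴)⁵ = b², (a⁴b⁴)⁶ = a⁴, (a⁴b⁴)⁷ = a³b⁴, (a⁴b⁴)⁸ = a²b², (a⁴b⁴)⁹ = a, (a⁴b⁴)¹⁰ = b⁴, (a⁴b⁴)¹¹ = a⁴b², (a⁴b⁴)¹² = a³, (a⁴b⁴)¹³ = a²b⁴, (a⁴b⁴)¹⁴ = ab², (a⁴b⁴)¹⁵ = e.
The smallest positive k with (a⁴b⁴)ᵏ = e is 15.

Answer: 15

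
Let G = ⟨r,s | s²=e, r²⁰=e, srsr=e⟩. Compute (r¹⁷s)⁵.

Compute successive powers of (r¹⁷s), reducing at each step:
  (r¹⁷s)²: (r¹⁷s) · r¹⁷ = s;   s · s = e
  (r¹⁷s)³: e · r¹⁷ = r¹⁷;   (r¹⁷) · s = r¹⁷s
  (r¹⁷s)⁴: (r¹⁷s) · r¹⁷ = s;   s · s = e
  (r¹⁷s)⁵: e · r¹⁷ = r¹⁷;   (r¹⁷) · s = r¹⁷s

Answer: r¹⁷s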